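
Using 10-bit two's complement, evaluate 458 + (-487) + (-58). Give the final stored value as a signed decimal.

458 + (-487) = -29 (1111100011)
-29 + (-58) = -87 (1110101001)

-87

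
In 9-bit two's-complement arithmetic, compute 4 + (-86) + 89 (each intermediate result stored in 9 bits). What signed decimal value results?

7

4 + (-86) = -82 (110101110)
-82 + 89 = 7 (000000111)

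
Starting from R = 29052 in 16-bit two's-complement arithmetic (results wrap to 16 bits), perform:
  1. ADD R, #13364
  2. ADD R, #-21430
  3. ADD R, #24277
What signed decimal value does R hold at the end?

-20273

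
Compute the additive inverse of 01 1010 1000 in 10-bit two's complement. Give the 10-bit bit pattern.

1001011000

Invert: 1001010111. Add 1: 1001011000.
Check: 0110101000 = 424, 1001011000 = -424.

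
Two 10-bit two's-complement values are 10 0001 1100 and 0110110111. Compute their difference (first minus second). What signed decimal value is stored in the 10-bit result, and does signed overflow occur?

10 0001 1100 → 1000011100 = -484 (signed)
0110110111 = 439 (signed)
Subtract via negate-and-add: invert 0110110111 + 1 = 1001001001 (i.e. -439).
  1000011100
+ 1001001001
= 0001100101  (discard carry-out 1)
Result 0001100101: MSB = 0 → value 101.
Both addends (after negating the subtrahend) are negative but the stored result is non-negative: signed overflow. The true value -484 − 439 = -923 lies outside [-512, 511].

101; overflow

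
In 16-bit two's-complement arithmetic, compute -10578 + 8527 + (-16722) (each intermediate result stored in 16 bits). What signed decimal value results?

-10578 + 8527 = -2051 (1111011111111101)
-2051 + (-16722) = -18773 (1011011010101011)

-18773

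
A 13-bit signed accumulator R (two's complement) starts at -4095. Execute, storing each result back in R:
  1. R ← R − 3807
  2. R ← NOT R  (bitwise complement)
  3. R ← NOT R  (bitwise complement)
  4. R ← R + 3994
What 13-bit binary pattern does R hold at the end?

1000010111100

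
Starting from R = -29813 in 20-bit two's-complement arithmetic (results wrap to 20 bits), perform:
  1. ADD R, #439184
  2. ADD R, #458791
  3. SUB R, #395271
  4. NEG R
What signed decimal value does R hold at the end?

Start: R = -29813 = 11111000101110001011.
R = -29813 + 439184 = 409371 = 01100011111100011011
R = 409371 + 458791 = 868162; wraps to -180414 = 11010011111101000010
R = -180414 − 395271 = -575685; wraps to 472891 = 01110011011100111011
R = −(472891) = -472891 = 10001100100011000101

-472891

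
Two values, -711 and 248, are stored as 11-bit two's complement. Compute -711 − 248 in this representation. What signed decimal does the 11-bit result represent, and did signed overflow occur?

-959; no overflow

-711 → 10100111001
248 → 00011111000
Subtract via negate-and-add: invert 00011111000 + 1 = 11100001000 (i.e. -248).
  10100111001
+ 11100001000
= 10001000001  (discard carry-out 1)
Result 10001000001: MSB = 1 → 1089 − 2048 = -959.
Both addends (after negating the subtrahend) are negative and so is the stored result: no signed overflow.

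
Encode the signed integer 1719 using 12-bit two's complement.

011010110111

1719 is non-negative, so write it directly in 12 bits: 011010110111.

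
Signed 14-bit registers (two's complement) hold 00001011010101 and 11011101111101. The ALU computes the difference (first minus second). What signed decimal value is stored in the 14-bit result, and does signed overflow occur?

2904; no overflow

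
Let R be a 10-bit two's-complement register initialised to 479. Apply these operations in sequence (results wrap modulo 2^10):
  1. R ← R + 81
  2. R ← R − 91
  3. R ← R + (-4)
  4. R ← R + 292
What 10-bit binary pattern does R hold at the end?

1011110101

Start: R = 479 = 0111011111.
R = 479 + 81 = 560; wraps to -464 = 1000110000
R = -464 − 91 = -555; wraps to 469 = 0111010101
R = 469 + (-4) = 465 = 0111010001
R = 465 + 292 = 757; wraps to -267 = 1011110101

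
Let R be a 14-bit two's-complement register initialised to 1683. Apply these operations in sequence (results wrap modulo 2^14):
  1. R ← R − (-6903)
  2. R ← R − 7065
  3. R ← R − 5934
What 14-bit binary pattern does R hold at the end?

Start: R = 1683 = 00011010010011.
R = 1683 − (-6903) = 8586; wraps to -7798 = 10000110001010
R = -7798 − 7065 = -14863; wraps to 1521 = 00010111110001
R = 1521 − 5934 = -4413 = 10111011000011

10111011000011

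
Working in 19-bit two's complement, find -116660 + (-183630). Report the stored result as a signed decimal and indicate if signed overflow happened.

223998; overflow

-116660 → 1100011100001001100
-183630 → 1010011001010110010
  1100011100001001100
+ 1010011001010110010
= 0110110101011111110  (discard carry-out 1)
Result 0110110101011111110: MSB = 0 → value 223998.
Both addends are negative but the stored result is non-negative: signed overflow. The true value -116660 + (-183630) = -300290 lies outside [-262144, 262143].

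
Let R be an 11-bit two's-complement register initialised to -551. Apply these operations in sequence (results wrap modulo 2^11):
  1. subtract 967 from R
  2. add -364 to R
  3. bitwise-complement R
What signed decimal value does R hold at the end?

Start: R = -551 = 10111011001.
R = -551 − 967 = -1518; wraps to 530 = 01000010010
R = 530 + (-364) = 166 = 00010100110
R = NOT 00010100110 = 11101011001 = -167

-167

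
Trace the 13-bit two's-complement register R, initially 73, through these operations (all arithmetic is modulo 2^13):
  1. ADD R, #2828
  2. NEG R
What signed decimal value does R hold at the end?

Start: R = 73 = 0000001001001.
R = 73 + 2828 = 2901 = 0101101010101
R = −(2901) = -2901 = 1010010101011

-2901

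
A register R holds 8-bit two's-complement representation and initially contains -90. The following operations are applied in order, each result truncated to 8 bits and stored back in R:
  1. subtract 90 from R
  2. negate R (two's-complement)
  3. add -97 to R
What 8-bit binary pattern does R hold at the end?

01010011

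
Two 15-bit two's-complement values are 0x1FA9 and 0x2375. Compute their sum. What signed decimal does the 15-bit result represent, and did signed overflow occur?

0x1FA9 = 001111110101001 = 8105 (signed)
0x2375 = 010001101110101 = 9077 (signed)
  001111110101001
+ 010001101110101
= 100001100011110
Result 100001100011110: MSB = 1 → 17182 − 32768 = -15586.
Both addends are non-negative but the stored result is negative: signed overflow. The true value 8105 + 9077 = 17182 lies outside [-16384, 16383].

-15586; overflow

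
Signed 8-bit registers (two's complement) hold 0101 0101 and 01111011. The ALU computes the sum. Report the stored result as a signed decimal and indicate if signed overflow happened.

0101 0101 → 01010101 = 85 (signed)
01111011 = 123 (signed)
  01010101
+ 01111011
= 11010000
Result 11010000: MSB = 1 → 208 − 256 = -48.
Both addends are non-negative but the stored result is negative: signed overflow. The true value 85 + 123 = 208 lies outside [-128, 127].

-48; overflow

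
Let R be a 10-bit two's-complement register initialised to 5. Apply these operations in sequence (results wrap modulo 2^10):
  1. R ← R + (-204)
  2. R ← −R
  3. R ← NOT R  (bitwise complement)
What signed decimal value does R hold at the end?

Start: R = 5 = 0000000101.
R = 5 + (-204) = -199 = 1100111001
R = −(-199) = 199 = 0011000111
R = NOT 0011000111 = 1100111000 = -200

-200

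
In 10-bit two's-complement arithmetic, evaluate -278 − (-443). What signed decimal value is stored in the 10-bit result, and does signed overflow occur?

-278 → 1011101010
-443 → 1001000101
Subtract via negate-and-add: invert 1001000101 + 1 = 0110111011 (i.e. 443).
  1011101010
+ 0110111011
= 0010100101  (discard carry-out 1)
Result 0010100101: MSB = 0 → value 165.
Addends (after negating the subtrahend) have opposite signs, so signed overflow cannot occur.

165; no overflow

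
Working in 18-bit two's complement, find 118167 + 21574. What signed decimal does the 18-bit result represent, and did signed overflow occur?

-122403; overflow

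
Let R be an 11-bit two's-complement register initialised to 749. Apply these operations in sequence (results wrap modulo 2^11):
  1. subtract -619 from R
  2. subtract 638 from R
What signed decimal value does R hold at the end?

Start: R = 749 = 01011101101.
R = 749 − (-619) = 1368; wraps to -680 = 10101011000
R = -680 − 638 = -1318; wraps to 730 = 01011011010

730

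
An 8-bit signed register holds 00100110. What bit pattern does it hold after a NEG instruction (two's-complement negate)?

Invert: 11011001. Add 1: 11011010.
Check: 00100110 = 38, 11011010 = -38.

11011010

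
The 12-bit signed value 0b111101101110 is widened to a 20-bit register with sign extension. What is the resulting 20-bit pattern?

MSB of 111101101110 is 1; replicate it into the new high bits.
11111111|111101101110 → 11111111111101101110 (still -146).

11111111111101101110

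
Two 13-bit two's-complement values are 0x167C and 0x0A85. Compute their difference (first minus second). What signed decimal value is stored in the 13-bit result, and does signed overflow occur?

3063; overflow

0x167C = 1011001111100 = -2436 (signed)
0x0A85 = 0101010000101 = 2693 (signed)
Subtract via negate-and-add: invert 0101010000101 + 1 = 1010101111011 (i.e. -2693).
  1011001111100
+ 1010101111011
= 0101111110111  (discard carry-out 1)
Result 0101111110111: MSB = 0 → value 3063.
Both addends (after negating the subtrahend) are negative but the stored result is non-negative: signed overflow. The true value -2436 − 2693 = -5129 lies outside [-4096, 4095].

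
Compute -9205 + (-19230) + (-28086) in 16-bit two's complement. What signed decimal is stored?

9015

-9205 + (-19230) = -28435 (1001000011101101)
-28435 + (-28086) = -56521 → wraps to 9015 (0010001100110111)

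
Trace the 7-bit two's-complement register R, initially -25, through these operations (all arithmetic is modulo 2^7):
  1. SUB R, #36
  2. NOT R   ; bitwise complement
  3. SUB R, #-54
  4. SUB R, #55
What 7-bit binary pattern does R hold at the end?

Start: R = -25 = 1100111.
R = -25 − 36 = -61 = 1000011
R = NOT 1000011 = 0111100 = 60
R = 60 − (-54) = 114; wraps to -14 = 1110010
R = -14 − 55 = -69; wraps to 59 = 0111011

0111011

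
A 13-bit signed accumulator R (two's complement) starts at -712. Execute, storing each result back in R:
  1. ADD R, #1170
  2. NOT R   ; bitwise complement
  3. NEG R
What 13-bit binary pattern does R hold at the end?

Start: R = -712 = 1110100111000.
R = -712 + 1170 = 458 = 0000111001010
R = NOT 0000111001010 = 1111000110101 = -459
R = −(-459) = 459 = 0000111001011

0000111001011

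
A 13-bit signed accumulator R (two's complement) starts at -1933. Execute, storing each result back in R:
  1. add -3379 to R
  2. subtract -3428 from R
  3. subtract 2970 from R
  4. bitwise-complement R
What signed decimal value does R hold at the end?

Start: R = -1933 = 1100001110011.
R = -1933 + (-3379) = -5312; wraps to 2880 = 0101101000000
R = 2880 − (-3428) = 6308; wraps to -1884 = 1100010100100
R = -1884 − 2970 = -4854; wraps to 3338 = 0110100001010
R = NOT 0110100001010 = 1001011110101 = -3339

-3339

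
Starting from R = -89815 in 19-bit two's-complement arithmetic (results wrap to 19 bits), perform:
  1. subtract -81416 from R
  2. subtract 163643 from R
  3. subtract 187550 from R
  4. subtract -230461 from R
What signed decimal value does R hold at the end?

-129131

Start: R = -89815 = 1101010000100101001.
R = -89815 − (-81416) = -8399 = 1111101111100110001
R = -8399 − 163643 = -172042 = 1010101111111110110
R = -172042 − 187550 = -359592; wraps to 164696 = 0101000001101011000
R = 164696 − (-230461) = 395157; wraps to -129131 = 1100000011110010101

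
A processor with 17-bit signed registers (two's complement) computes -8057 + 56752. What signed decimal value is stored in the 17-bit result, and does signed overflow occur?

48695; no overflow

-8057 → 11110000010000111
56752 → 01101110110110000
  11110000010000111
+ 01101110110110000
= 01011111000110111  (discard carry-out 1)
Result 01011111000110111: MSB = 0 → value 48695.
Addends have opposite signs, so signed overflow cannot occur.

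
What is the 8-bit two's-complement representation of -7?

|-7| = 7 = 00000111 in 8 bits.
Invert the bits: 11111000. Add 1: 11111001.

11111001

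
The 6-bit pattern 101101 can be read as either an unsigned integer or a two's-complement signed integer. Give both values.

Unsigned: 101101 = 45.
Signed: MSB=1 → 45 − 64 = -19.

unsigned = 45, signed = -19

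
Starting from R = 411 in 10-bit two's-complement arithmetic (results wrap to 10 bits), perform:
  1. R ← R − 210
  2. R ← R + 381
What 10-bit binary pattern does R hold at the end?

1001000110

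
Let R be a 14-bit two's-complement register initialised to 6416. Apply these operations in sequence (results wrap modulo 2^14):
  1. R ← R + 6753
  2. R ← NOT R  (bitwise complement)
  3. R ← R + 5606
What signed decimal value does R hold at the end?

Start: R = 6416 = 01100100010000.
R = 6416 + 6753 = 13169; wraps to -3215 = 11001101110001
R = NOT 11001101110001 = 00110010001110 = 3214
R = 3214 + 5606 = 8820; wraps to -7564 = 10001001110100

-7564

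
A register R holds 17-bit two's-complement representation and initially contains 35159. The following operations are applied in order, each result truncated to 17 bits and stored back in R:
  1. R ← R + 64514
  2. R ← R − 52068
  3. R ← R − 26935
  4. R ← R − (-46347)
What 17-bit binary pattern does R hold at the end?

10000010111001001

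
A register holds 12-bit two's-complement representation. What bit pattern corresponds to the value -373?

111010001011

|-373| = 373 = 000101110101 in 12 bits.
Invert the bits: 111010001010. Add 1: 111010001011.
Check: 111010001011 reads as 3723 − 4096 = -373.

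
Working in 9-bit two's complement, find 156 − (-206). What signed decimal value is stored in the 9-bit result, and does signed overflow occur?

156 → 010011100
-206 → 100110010
Subtract via negate-and-add: invert 100110010 + 1 = 011001110 (i.e. 206).
  010011100
+ 011001110
= 101101010
Result 101101010: MSB = 1 → 362 − 512 = -150.
Both addends (after negating the subtrahend) are non-negative but the stored result is negative: signed overflow. The true value 156 − (-206) = 362 lies outside [-256, 255].

-150; overflow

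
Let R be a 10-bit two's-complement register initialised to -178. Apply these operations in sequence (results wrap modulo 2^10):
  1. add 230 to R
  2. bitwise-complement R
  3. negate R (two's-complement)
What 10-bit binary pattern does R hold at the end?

Start: R = -178 = 1101001110.
R = -178 + 230 = 52 = 0000110100
R = NOT 0000110100 = 1111001011 = -53
R = −(-53) = 53 = 0000110101

0000110101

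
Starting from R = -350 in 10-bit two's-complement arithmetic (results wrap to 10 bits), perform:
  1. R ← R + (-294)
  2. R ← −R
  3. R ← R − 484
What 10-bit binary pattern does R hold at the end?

0010100000

Start: R = -350 = 1010100010.
R = -350 + (-294) = -644; wraps to 380 = 0101111100
R = −(380) = -380 = 1010000100
R = -380 − 484 = -864; wraps to 160 = 0010100000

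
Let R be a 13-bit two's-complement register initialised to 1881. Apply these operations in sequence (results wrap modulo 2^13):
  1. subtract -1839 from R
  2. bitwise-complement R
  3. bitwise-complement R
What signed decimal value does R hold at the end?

3720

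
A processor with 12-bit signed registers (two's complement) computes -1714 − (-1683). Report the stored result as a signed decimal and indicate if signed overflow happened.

-31; no overflow

-1714 → 100101001110
-1683 → 100101101101
Subtract via negate-and-add: invert 100101101101 + 1 = 011010010011 (i.e. 1683).
  100101001110
+ 011010010011
= 111111100001
Result 111111100001: MSB = 1 → 4065 − 4096 = -31.
Addends (after negating the subtrahend) have opposite signs, so signed overflow cannot occur.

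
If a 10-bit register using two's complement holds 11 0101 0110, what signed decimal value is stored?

-170

MSB is 1, so the value is negative.
Invert: 0010101001. Add 1: 0010101010 = 170. So the value is −170.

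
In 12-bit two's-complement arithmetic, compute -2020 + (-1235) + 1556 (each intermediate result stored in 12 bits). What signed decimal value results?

-1699

-2020 + (-1235) = -3255 → wraps to 841 (001101001001)
841 + 1556 = 2397 → wraps to -1699 (100101011101)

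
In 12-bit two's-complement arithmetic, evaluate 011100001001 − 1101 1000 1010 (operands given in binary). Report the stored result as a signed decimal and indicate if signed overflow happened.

-1665; overflow

011100001001 = 1801 (signed)
1101 1000 1010 → 110110001010 = -630 (signed)
Subtract via negate-and-add: invert 110110001010 + 1 = 001001110110 (i.e. 630).
  011100001001
+ 001001110110
= 100101111111
Result 100101111111: MSB = 1 → 2431 − 4096 = -1665.
Both addends (after negating the subtrahend) are non-negative but the stored result is negative: signed overflow. The true value 1801 − (-630) = 2431 lies outside [-2048, 2047].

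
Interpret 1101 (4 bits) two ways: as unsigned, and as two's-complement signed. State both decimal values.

unsigned = 13, signed = -3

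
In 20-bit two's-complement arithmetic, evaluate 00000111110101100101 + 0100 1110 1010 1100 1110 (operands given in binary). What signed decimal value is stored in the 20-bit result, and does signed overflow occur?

00000111110101100101 = 32101 (signed)
0100 1110 1010 1100 1110 → 01001110101011001110 = 322254 (signed)
  00000111110101100101
+ 01001110101011001110
= 01010110100000110011
Result 01010110100000110011: MSB = 0 → value 354355.
Both addends are non-negative and so is the stored result: no signed overflow.

354355; no overflow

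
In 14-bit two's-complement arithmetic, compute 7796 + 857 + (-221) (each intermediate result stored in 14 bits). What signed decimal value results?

7796 + 857 = 8653 → wraps to -7731 (10000111001101)
-7731 + (-221) = -7952 (10000011110000)

-7952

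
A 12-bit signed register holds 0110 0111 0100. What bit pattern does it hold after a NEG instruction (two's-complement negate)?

100110001100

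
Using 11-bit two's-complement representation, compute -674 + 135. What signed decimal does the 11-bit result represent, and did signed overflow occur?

-674 → 10101011110
135 → 00010000111
  10101011110
+ 00010000111
= 10111100101
Result 10111100101: MSB = 1 → 1509 − 2048 = -539.
Addends have opposite signs, so signed overflow cannot occur.

-539; no overflow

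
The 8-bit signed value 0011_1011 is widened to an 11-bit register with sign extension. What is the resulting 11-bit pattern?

00000111011

MSB of 00111011 is 0; replicate it into the new high bits.
000|00111011 → 00000111011 (still 59).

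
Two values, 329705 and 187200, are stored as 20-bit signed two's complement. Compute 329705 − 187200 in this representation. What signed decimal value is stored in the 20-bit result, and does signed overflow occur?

329705 → 01010000011111101001
187200 → 00101101101101000000
Subtract via negate-and-add: invert 00101101101101000000 + 1 = 11010010010011000000 (i.e. -187200).
  01010000011111101001
+ 11010010010011000000
= 00100010110010101001  (discard carry-out 1)
Result 00100010110010101001: MSB = 0 → value 142505.
Addends (after negating the subtrahend) have opposite signs, so signed overflow cannot occur.

142505; no overflow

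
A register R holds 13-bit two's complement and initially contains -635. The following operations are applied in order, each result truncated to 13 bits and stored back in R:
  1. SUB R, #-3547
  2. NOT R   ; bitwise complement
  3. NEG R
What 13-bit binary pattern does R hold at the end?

Start: R = -635 = 1110110000101.
R = -635 − (-3547) = 2912 = 0101101100000
R = NOT 0101101100000 = 1010010011111 = -2913
R = −(-2913) = 2913 = 0101101100001

0101101100001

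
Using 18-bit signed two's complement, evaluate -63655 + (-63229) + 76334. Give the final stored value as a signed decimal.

-63655 + (-63229) = -126884 (100001000001011100)
-126884 + 76334 = -50550 (110011101010001010)

-50550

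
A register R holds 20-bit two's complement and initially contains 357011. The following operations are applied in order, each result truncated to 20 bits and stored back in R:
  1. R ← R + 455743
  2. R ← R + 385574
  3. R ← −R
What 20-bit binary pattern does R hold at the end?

11011011011100001000

Start: R = 357011 = 01010111001010010011.
R = 357011 + 455743 = 812754; wraps to -235822 = 11000110011011010010
R = -235822 + 385574 = 149752 = 00100100100011111000
R = −(149752) = -149752 = 11011011011100001000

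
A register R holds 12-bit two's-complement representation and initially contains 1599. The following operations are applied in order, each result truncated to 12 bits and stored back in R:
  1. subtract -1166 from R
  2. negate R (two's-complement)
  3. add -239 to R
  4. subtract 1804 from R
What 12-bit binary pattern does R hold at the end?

110100111000

Start: R = 1599 = 011000111111.
R = 1599 − (-1166) = 2765; wraps to -1331 = 101011001101
R = −(-1331) = 1331 = 010100110011
R = 1331 + (-239) = 1092 = 010001000100
R = 1092 − 1804 = -712 = 110100111000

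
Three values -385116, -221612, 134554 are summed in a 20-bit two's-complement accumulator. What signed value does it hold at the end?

-472174

-385116 + (-221612) = -606728 → wraps to 441848 (01101011110111111000)
441848 + 134554 = 576402 → wraps to -472174 (10001100101110010010)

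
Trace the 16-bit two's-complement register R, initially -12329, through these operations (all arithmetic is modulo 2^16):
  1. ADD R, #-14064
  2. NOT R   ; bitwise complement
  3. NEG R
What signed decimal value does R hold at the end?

Start: R = -12329 = 1100111111010111.
R = -12329 + (-14064) = -26393 = 1001100011100111
R = NOT 1001100011100111 = 0110011100011000 = 26392
R = −(26392) = -26392 = 1001100011101000

-26392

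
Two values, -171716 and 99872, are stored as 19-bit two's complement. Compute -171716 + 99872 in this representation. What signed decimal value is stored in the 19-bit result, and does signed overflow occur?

-71844; no overflow

-171716 → 1010110000100111100
99872 → 0011000011000100000
  1010110000100111100
+ 0011000011000100000
= 1101110011101011100
Result 1101110011101011100: MSB = 1 → 452444 − 524288 = -71844.
Addends have opposite signs, so signed overflow cannot occur.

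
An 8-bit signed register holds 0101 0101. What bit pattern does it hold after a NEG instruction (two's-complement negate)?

10101011

Invert: 10101010. Add 1: 10101011.
Check: 01010101 = 85, 10101011 = -85.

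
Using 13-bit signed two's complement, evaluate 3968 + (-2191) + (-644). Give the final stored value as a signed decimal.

1133

3968 + (-2191) = 1777 (0011011110001)
1777 + (-644) = 1133 (0010001101101)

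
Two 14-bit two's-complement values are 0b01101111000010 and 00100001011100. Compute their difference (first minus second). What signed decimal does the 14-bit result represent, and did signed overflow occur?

4966; no overflow

0b01101111000010 → 01101111000010 = 7106 (signed)
00100001011100 = 2140 (signed)
Subtract via negate-and-add: invert 00100001011100 + 1 = 11011110100100 (i.e. -2140).
  01101111000010
+ 11011110100100
= 01001101100110  (discard carry-out 1)
Result 01001101100110: MSB = 0 → value 4966.
Addends (after negating the subtrahend) have opposite signs, so signed overflow cannot occur.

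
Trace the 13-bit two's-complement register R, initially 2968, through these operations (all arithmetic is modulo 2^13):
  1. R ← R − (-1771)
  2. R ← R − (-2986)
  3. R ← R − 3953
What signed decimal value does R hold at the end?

3772

Start: R = 2968 = 0101110011000.
R = 2968 − (-1771) = 4739; wraps to -3453 = 1001010000011
R = -3453 − (-2986) = -467 = 1111000101101
R = -467 − 3953 = -4420; wraps to 3772 = 0111010111100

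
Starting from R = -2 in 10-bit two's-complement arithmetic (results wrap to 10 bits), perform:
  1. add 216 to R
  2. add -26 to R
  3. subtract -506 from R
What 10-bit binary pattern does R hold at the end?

1010110110

Start: R = -2 = 1111111110.
R = -2 + 216 = 214 = 0011010110
R = 214 + (-26) = 188 = 0010111100
R = 188 − (-506) = 694; wraps to -330 = 1010110110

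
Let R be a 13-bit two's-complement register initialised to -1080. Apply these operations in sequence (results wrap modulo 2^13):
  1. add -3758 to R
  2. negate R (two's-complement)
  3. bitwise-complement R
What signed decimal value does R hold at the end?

Start: R = -1080 = 1101111001000.
R = -1080 + (-3758) = -4838; wraps to 3354 = 0110100011010
R = −(3354) = -3354 = 1001011100110
R = NOT 1001011100110 = 0110100011001 = 3353

3353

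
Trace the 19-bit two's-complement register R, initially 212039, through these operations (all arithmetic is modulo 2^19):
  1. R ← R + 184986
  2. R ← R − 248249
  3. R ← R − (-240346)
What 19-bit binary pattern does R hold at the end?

Start: R = 212039 = 0110011110001000111.
R = 212039 + 184986 = 397025; wraps to -127263 = 1100000111011100001
R = -127263 − 248249 = -375512; wraps to 148776 = 0100100010100101000
R = 148776 − (-240346) = 389122; wraps to -135166 = 1011111000000000010

1011111000000000010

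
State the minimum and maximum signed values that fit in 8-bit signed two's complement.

Minimum: −2^7 = -128.
Maximum: 2^7 − 1 = 127.

min = -128, max = 127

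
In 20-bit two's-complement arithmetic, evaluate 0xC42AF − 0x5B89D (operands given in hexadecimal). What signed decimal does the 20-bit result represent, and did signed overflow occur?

428562; overflow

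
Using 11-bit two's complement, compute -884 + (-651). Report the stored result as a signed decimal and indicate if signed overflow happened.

-884 → 10010001100
-651 → 10101110101
  10010001100
+ 10101110101
= 01000000001  (discard carry-out 1)
Result 01000000001: MSB = 0 → value 513.
Both addends are negative but the stored result is non-negative: signed overflow. The true value -884 + (-651) = -1535 lies outside [-1024, 1023].

513; overflow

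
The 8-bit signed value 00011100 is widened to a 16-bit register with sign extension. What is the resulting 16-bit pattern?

0000000000011100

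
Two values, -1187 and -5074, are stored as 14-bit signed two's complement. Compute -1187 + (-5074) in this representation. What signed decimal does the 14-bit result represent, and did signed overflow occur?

-1187 → 11101101011101
-5074 → 10110000101110
  11101101011101
+ 10110000101110
= 10011110001011  (discard carry-out 1)
Result 10011110001011: MSB = 1 → 10123 − 16384 = -6261.
Both addends are negative and so is the stored result: no signed overflow.

-6261; no overflow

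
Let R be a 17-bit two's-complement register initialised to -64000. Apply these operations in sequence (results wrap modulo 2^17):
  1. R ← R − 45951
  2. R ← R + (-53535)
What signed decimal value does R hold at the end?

-32414

Start: R = -64000 = 10000011000000000.
R = -64000 − 45951 = -109951; wraps to 21121 = 00101001010000001
R = 21121 + (-53535) = -32414 = 11000000101100010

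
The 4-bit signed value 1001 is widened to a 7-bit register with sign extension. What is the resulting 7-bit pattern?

1111001

MSB of 1001 is 1; replicate it into the new high bits.
111|1001 → 1111001 (still -7).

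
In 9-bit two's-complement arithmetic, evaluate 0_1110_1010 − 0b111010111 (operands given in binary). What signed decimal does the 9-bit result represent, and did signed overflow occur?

-237; overflow

0_1110_1010 → 011101010 = 234 (signed)
0b111010111 → 111010111 = -41 (signed)
Subtract via negate-and-add: invert 111010111 + 1 = 000101001 (i.e. 41).
  011101010
+ 000101001
= 100010011
Result 100010011: MSB = 1 → 275 − 512 = -237.
Both addends (after negating the subtrahend) are non-negative but the stored result is negative: signed overflow. The true value 234 − (-41) = 275 lies outside [-256, 255].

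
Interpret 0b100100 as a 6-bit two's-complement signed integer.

-28

MSB is 1, so the value is negative.
Unsigned reading: 36. Subtract 2^6 = 64: 36 − 64 = -28.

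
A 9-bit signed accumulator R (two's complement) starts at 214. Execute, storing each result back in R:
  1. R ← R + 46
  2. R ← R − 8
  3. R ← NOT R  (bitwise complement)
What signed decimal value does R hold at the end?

Start: R = 214 = 011010110.
R = 214 + 46 = 260; wraps to -252 = 100000100
R = -252 − 8 = -260; wraps to 252 = 011111100
R = NOT 011111100 = 100000011 = -253

-253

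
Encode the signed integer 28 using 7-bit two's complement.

0011100

28 is non-negative, so write it directly in 7 bits: 0011100.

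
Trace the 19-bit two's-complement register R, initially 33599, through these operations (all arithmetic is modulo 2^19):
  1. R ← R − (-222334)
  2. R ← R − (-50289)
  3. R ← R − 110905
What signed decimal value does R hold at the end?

195317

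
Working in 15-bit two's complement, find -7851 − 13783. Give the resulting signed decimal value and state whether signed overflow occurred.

11134; overflow

-7851 → 110000101010101
13783 → 011010111010111
Subtract via negate-and-add: invert 011010111010111 + 1 = 100101000101001 (i.e. -13783).
  110000101010101
+ 100101000101001
= 010101101111110  (discard carry-out 1)
Result 010101101111110: MSB = 0 → value 11134.
Both addends (after negating the subtrahend) are negative but the stored result is non-negative: signed overflow. The true value -7851 − 13783 = -21634 lies outside [-16384, 16383].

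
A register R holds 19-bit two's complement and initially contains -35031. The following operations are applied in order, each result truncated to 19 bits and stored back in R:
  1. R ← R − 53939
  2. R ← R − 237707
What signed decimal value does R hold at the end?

197611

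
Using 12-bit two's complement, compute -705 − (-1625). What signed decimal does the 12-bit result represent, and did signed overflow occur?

920; no overflow

-705 → 110100111111
-1625 → 100110100111
Subtract via negate-and-add: invert 100110100111 + 1 = 011001011001 (i.e. 1625).
  110100111111
+ 011001011001
= 001110011000  (discard carry-out 1)
Result 001110011000: MSB = 0 → value 920.
Addends (after negating the subtrahend) have opposite signs, so signed overflow cannot occur.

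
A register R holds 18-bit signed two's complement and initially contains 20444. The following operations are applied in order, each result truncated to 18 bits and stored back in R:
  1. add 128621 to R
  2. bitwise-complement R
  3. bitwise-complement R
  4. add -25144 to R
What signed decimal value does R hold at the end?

Start: R = 20444 = 000100111111011100.
R = 20444 + 128621 = 149065; wraps to -113079 = 100100011001001001
R = NOT 100100011001001001 = 011011100110110110 = 113078
R = NOT 011011100110110110 = 100100011001001001 = -113079
R = -113079 + (-25144) = -138223; wraps to 123921 = 011110010000010001

123921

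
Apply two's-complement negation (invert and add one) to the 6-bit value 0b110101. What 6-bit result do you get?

001011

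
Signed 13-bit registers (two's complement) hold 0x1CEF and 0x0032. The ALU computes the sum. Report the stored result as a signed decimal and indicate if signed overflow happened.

0x1CEF = 1110011101111 = -785 (signed)
0x0032 = 0000000110010 = 50 (signed)
  1110011101111
+ 0000000110010
= 1110100100001
Result 1110100100001: MSB = 1 → 7457 − 8192 = -735.
Addends have opposite signs, so signed overflow cannot occur.

-735; no overflow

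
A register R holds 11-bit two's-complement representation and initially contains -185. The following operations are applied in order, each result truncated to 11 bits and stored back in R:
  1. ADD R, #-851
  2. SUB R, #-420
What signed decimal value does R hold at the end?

Start: R = -185 = 11101000111.
R = -185 + (-851) = -1036; wraps to 1012 = 01111110100
R = 1012 − (-420) = 1432; wraps to -616 = 10110011000

-616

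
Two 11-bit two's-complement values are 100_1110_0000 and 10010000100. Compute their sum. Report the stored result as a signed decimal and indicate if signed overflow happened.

356; overflow

100_1110_0000 → 10011100000 = -800 (signed)
10010000100 = -892 (signed)
  10011100000
+ 10010000100
= 00101100100  (discard carry-out 1)
Result 00101100100: MSB = 0 → value 356.
Both addends are negative but the stored result is non-negative: signed overflow. The true value -800 + (-892) = -1692 lies outside [-1024, 1023].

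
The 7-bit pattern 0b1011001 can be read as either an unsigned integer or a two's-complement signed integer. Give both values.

Unsigned: 1011001 = 89.
Signed: MSB=1 → 89 − 128 = -39.

unsigned = 89, signed = -39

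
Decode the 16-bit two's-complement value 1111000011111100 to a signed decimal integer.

MSB is 1, so the value is negative.
Invert: 0000111100000011. Add 1: 0000111100000100 = 3844. So the value is −3844.

-3844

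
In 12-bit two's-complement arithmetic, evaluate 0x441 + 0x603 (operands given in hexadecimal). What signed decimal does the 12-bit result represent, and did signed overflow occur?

-1468; overflow

0x441 = 010001000001 = 1089 (signed)
0x603 = 011000000011 = 1539 (signed)
  010001000001
+ 011000000011
= 101001000100
Result 101001000100: MSB = 1 → 2628 − 4096 = -1468.
Both addends are non-negative but the stored result is negative: signed overflow. The true value 1089 + 1539 = 2628 lies outside [-2048, 2047].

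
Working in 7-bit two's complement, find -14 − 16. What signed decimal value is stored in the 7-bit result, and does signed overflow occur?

-14 → 1110010
16 → 0010000
Subtract via negate-and-add: invert 0010000 + 1 = 1110000 (i.e. -16).
  1110010
+ 1110000
= 1100010  (discard carry-out 1)
Result 1100010: MSB = 1 → 98 − 128 = -30.
Both addends (after negating the subtrahend) are negative and so is the stored result: no signed overflow.

-30; no overflow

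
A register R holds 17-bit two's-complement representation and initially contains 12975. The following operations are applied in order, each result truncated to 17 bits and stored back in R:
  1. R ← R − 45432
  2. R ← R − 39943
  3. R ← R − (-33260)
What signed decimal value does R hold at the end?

Start: R = 12975 = 00011001010101111.
R = 12975 − 45432 = -32457 = 11000000100110111
R = -32457 − 39943 = -72400; wraps to 58672 = 01110010100110000
R = 58672 − (-33260) = 91932; wraps to -39140 = 10110011100011100

-39140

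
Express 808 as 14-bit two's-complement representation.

808 is non-negative, so write it directly in 14 bits: 00001100101000.

00001100101000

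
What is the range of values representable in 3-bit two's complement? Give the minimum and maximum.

min = -4, max = 3

Minimum: −2^2 = -4.
Maximum: 2^2 − 1 = 3.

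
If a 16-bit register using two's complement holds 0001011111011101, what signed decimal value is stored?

MSB is 0, so the value is non-negative: 0001011111011101 = 6109.

6109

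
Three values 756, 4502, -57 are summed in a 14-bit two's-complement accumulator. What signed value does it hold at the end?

756 + 4502 = 5258 (01010010001010)
5258 + (-57) = 5201 (01010001010001)

5201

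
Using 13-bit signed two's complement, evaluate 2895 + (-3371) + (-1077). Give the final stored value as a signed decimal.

2895 + (-3371) = -476 (1111000100100)
-476 + (-1077) = -1553 (1100111101111)

-1553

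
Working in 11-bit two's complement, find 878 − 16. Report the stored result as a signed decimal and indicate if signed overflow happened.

878 → 01101101110
16 → 00000010000
Subtract via negate-and-add: invert 00000010000 + 1 = 11111110000 (i.e. -16).
  01101101110
+ 11111110000
= 01101011110  (discard carry-out 1)
Result 01101011110: MSB = 0 → value 862.
Addends (after negating the subtrahend) have opposite signs, so signed overflow cannot occur.

862; no overflow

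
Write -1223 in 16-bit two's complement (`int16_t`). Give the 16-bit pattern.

|-1223| = 1223 = 0000010011000111 in 16 bits.
Invert the bits: 1111101100111000. Add 1: 1111101100111001.
Check: 1111101100111001 reads as 64313 − 65536 = -1223.

1111101100111001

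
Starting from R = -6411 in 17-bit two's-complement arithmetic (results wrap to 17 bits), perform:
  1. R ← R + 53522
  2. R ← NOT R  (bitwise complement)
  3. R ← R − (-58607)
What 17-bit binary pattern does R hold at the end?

Start: R = -6411 = 11110011011110101.
R = -6411 + 53522 = 47111 = 01011100000000111
R = NOT 01011100000000111 = 10100011111111000 = -47112
R = -47112 − (-58607) = 11495 = 00010110011100111

00010110011100111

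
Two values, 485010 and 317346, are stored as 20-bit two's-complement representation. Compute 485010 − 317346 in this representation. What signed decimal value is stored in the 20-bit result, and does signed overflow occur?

485010 → 01110110011010010010
317346 → 01001101011110100010
Subtract via negate-and-add: invert 01001101011110100010 + 1 = 10110010100001011110 (i.e. -317346).
  01110110011010010010
+ 10110010100001011110
= 00101000111011110000  (discard carry-out 1)
Result 00101000111011110000: MSB = 0 → value 167664.
Addends (after negating the subtrahend) have opposite signs, so signed overflow cannot occur.

167664; no overflow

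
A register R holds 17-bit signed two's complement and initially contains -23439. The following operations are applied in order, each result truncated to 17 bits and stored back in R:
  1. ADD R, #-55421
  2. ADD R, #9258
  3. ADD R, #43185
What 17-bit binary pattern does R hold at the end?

Start: R = -23439 = 11010010001110001.
R = -23439 + (-55421) = -78860; wraps to 52212 = 01100101111110100
R = 52212 + 9258 = 61470 = 01111000000011110
R = 61470 + 43185 = 104655; wraps to -26417 = 11001100011001111

11001100011001111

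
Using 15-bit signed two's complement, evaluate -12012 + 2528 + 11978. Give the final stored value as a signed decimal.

2494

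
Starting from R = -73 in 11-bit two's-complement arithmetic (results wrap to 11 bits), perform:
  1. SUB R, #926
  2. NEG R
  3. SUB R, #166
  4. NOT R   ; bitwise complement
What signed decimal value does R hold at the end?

Start: R = -73 = 11110110111.
R = -73 − 926 = -999 = 10000011001
R = −(-999) = 999 = 01111100111
R = 999 − 166 = 833 = 01101000001
R = NOT 01101000001 = 10010111110 = -834

-834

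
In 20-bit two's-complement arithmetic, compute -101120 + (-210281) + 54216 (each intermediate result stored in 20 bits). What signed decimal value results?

-101120 + (-210281) = -311401 (10110011111110010111)
-311401 + 54216 = -257185 (11000001001101011111)

-257185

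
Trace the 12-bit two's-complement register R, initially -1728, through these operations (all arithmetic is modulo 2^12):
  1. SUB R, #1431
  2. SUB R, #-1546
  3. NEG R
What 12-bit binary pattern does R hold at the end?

011001001101

Start: R = -1728 = 100101000000.
R = -1728 − 1431 = -3159; wraps to 937 = 001110101001
R = 937 − (-1546) = 2483; wraps to -1613 = 100110110011
R = −(-1613) = 1613 = 011001001101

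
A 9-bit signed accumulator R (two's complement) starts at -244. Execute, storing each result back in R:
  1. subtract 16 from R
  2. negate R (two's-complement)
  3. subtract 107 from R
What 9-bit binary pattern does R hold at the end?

Start: R = -244 = 100001100.
R = -244 − 16 = -260; wraps to 252 = 011111100
R = −(252) = -252 = 100000100
R = -252 − 107 = -359; wraps to 153 = 010011001

010011001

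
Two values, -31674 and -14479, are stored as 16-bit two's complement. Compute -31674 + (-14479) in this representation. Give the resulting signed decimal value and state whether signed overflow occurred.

-31674 → 1000010001000110
-14479 → 1100011101110001
  1000010001000110
+ 1100011101110001
= 0100101110110111  (discard carry-out 1)
Result 0100101110110111: MSB = 0 → value 19383.
Both addends are negative but the stored result is non-negative: signed overflow. The true value -31674 + (-14479) = -46153 lies outside [-32768, 32767].

19383; overflow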